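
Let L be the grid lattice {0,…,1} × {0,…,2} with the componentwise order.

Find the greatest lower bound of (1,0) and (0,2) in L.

Common lower bounds of {(1,0), (0,2)}: (0,0).
The greatest among these is (0,0).

(0,0)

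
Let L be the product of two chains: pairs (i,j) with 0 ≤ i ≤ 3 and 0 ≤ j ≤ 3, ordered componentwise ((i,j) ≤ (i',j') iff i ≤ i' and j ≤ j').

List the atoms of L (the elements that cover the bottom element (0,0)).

(0,1), (1,0)

The atoms are exactly the elements that cover (0,0): (0,1), (1,0).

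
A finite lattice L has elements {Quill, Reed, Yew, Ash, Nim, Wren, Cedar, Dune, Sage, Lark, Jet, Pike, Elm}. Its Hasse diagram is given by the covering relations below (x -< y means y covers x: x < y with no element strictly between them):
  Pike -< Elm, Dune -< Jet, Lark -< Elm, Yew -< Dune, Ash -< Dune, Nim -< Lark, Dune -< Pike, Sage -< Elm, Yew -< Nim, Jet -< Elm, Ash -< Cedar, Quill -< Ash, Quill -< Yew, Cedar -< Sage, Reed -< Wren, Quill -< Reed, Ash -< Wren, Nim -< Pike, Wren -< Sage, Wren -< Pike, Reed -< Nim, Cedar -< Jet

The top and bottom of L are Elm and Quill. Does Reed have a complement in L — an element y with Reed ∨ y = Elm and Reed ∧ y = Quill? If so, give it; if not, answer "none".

Jet

Need y with Reed ∨ y = Elm and Reed ∧ y = Quill.
Checking each element gives: Jet.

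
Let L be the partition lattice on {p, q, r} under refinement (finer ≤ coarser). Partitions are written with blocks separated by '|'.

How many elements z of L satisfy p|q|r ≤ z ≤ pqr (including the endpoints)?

The interval [p|q|r, pqr] = {pqr, pq|r, pr|q, p|qr, p|q|r}, which has 5 elements.

5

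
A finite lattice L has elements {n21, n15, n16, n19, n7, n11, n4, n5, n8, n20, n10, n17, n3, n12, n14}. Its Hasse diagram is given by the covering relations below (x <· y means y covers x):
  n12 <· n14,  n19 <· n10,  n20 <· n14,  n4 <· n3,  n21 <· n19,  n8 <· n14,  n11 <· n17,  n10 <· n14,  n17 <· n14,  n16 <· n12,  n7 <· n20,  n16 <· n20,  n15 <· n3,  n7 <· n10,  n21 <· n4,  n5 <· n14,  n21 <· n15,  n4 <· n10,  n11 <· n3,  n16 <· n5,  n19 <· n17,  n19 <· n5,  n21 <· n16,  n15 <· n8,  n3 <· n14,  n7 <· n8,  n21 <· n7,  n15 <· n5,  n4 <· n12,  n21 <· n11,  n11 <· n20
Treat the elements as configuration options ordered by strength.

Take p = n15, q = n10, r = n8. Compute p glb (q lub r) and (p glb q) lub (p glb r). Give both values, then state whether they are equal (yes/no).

n15; n15; yes

q lub r = n14, so p glb (q lub r) = n15 glb n14 = n15.
p glb q = n21 and p glb r = n15, so (p glb q) lub (p glb r) = n21 lub n15 = n15.
Equal: yes.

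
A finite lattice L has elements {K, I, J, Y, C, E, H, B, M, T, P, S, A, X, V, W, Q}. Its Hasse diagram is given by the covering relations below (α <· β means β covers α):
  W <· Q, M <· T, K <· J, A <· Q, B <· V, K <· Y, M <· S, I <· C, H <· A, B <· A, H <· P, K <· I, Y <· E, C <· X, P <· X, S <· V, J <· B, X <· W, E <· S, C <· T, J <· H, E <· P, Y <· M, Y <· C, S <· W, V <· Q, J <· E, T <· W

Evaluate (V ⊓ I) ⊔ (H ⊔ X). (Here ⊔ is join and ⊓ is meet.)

V ∧ I = K
H ∨ X = X
K ∨ X = X

X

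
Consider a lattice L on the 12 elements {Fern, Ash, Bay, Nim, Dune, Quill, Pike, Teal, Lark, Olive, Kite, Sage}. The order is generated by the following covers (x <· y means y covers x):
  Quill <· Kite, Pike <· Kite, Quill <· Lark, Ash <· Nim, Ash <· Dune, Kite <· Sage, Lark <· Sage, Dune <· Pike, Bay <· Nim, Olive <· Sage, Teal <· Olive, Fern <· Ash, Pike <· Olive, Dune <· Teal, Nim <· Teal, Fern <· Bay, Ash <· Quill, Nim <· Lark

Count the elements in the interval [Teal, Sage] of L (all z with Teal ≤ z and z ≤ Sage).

3

The interval [Teal, Sage] = {Olive, Sage, Teal}, which has 3 elements.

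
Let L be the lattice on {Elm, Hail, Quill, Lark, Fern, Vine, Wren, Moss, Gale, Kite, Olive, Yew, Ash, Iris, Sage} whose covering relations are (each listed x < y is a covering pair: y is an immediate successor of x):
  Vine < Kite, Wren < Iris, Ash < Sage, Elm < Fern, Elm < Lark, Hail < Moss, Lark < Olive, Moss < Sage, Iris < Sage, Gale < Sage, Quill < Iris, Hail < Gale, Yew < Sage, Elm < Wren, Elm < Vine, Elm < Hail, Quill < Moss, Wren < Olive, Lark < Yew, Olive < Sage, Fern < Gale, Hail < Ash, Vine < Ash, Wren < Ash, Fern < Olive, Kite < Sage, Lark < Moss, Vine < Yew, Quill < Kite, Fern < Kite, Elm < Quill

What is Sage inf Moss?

Moss

Common lower bounds of {Sage, Moss}: Elm, Hail, Lark, Moss, Quill.
The greatest among these is Moss.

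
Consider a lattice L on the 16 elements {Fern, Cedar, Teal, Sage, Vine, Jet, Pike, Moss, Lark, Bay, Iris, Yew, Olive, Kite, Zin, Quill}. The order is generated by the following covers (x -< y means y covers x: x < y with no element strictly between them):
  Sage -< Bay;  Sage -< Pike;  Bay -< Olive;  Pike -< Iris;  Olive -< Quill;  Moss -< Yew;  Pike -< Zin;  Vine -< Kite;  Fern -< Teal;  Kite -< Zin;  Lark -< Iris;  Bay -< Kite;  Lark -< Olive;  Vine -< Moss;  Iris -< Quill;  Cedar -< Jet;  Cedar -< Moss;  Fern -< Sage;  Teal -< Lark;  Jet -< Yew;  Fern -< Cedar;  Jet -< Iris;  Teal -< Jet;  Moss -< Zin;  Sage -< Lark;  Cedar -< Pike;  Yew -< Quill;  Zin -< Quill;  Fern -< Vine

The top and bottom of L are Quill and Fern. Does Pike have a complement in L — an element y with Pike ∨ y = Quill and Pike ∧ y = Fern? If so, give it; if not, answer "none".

For every candidate y, either Pike ∨ y ≠ Quill or Pike ∧ y ≠ Fern; no complement exists.

none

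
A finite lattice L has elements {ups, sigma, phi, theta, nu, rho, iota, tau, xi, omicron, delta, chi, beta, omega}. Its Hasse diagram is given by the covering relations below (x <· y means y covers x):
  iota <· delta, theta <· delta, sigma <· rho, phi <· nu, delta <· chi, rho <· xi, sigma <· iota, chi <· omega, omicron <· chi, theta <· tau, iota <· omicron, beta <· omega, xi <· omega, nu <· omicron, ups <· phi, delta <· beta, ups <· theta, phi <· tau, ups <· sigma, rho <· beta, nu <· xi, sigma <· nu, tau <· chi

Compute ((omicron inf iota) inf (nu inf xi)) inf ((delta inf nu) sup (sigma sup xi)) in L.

omicron ∧ iota = iota
nu ∧ xi = nu
iota ∧ nu = sigma
delta ∧ nu = sigma
sigma ∨ xi = xi
sigma ∨ xi = xi
sigma ∧ xi = sigma

sigma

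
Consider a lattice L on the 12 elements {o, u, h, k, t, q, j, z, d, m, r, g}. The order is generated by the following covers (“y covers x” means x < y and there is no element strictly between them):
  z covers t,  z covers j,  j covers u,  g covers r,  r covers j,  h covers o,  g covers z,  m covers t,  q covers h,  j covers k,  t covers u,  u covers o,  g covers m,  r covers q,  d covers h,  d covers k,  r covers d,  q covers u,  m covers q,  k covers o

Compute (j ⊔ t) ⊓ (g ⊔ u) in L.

z

j ∨ t = z
g ∨ u = g
z ∧ g = z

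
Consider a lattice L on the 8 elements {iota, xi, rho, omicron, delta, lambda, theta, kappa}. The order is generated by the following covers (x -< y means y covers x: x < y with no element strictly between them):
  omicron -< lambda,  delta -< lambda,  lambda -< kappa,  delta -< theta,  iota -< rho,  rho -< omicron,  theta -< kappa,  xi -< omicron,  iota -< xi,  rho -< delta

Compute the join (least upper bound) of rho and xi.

Common upper bounds of {rho, xi}: kappa, lambda, omicron.
The least among these is omicron.

omicron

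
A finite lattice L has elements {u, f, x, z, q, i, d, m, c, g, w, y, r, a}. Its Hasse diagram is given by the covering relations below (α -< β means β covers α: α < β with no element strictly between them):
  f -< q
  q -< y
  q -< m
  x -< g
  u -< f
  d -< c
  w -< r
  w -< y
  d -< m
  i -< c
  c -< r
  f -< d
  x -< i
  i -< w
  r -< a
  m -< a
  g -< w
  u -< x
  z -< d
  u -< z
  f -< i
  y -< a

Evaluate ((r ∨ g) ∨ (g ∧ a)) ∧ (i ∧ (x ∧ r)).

r ∨ g = r
g ∧ a = g
r ∨ g = r
x ∧ r = x
i ∧ x = x
r ∧ x = x

x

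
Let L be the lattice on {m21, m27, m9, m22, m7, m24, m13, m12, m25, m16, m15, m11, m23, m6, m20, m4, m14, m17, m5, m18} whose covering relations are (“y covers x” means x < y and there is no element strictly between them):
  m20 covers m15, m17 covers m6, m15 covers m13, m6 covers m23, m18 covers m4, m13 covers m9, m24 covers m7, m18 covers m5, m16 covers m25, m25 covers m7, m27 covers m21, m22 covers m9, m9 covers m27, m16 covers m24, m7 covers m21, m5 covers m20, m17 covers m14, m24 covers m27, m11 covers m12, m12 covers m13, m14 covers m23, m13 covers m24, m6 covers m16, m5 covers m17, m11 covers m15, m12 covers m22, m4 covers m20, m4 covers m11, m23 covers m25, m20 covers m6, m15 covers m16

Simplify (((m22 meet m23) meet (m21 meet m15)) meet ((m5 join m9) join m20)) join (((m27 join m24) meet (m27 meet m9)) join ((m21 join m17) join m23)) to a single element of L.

m17

m22 ∧ m23 = m21
m21 ∧ m15 = m21
m21 ∧ m21 = m21
m5 ∨ m9 = m5
m5 ∨ m20 = m5
m21 ∧ m5 = m21
m27 ∨ m24 = m24
m27 ∧ m9 = m27
m24 ∧ m27 = m27
m21 ∨ m17 = m17
m17 ∨ m23 = m17
m27 ∨ m17 = m17
m21 ∨ m17 = m17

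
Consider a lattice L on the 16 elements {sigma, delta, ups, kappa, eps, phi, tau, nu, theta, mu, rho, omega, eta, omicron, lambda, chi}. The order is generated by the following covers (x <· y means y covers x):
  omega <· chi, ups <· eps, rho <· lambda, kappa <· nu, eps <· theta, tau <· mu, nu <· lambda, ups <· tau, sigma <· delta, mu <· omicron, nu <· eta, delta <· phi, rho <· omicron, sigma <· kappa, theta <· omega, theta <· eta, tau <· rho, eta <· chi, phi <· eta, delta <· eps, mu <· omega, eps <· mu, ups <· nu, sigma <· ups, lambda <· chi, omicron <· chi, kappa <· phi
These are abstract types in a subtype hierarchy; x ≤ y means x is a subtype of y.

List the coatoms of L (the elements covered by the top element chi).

eta, lambda, omega, omicron

The coatoms are exactly the elements covered by chi: eta, lambda, omega, omicron.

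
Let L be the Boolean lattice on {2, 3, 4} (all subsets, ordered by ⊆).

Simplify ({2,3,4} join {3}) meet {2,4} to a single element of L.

{2,3,4} ∨ {3} = {2,3,4}
{2,3,4} ∧ {2,4} = {2,4}

{2,4}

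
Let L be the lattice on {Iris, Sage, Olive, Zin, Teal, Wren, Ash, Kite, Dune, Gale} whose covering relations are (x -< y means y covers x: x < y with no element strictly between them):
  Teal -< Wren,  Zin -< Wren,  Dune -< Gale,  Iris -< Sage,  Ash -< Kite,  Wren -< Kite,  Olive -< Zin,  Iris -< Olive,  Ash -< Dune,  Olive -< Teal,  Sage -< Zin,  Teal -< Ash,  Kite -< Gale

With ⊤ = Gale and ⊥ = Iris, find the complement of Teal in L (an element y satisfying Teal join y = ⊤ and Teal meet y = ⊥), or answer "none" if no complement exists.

none

For every candidate y, either Teal ∨ y ≠ Gale or Teal ∧ y ≠ Iris; no complement exists.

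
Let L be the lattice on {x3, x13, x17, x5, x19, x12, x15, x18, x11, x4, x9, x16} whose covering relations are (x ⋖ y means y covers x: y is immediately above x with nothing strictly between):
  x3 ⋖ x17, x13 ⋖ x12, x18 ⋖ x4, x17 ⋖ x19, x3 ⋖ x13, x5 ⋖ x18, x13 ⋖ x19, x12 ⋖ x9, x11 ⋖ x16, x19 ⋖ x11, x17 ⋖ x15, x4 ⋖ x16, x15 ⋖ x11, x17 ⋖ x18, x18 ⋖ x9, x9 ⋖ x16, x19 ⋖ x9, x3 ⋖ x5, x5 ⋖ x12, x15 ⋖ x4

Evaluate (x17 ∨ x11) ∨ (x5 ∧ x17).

x11

x17 ∨ x11 = x11
x5 ∧ x17 = x3
x11 ∨ x3 = x11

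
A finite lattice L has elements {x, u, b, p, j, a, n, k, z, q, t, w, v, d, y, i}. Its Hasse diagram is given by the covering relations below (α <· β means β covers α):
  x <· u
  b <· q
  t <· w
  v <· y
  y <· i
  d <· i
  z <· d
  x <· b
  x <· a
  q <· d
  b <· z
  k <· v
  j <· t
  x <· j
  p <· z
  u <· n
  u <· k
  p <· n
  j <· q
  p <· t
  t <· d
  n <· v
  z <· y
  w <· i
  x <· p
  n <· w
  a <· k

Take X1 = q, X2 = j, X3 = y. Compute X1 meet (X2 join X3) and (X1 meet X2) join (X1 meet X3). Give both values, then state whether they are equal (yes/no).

q; q; yes

X2 join X3 = i, so X1 meet (X2 join X3) = q meet i = q.
X1 meet X2 = j and X1 meet X3 = b, so (X1 meet X2) join (X1 meet X3) = j join b = q.
Equal: yes.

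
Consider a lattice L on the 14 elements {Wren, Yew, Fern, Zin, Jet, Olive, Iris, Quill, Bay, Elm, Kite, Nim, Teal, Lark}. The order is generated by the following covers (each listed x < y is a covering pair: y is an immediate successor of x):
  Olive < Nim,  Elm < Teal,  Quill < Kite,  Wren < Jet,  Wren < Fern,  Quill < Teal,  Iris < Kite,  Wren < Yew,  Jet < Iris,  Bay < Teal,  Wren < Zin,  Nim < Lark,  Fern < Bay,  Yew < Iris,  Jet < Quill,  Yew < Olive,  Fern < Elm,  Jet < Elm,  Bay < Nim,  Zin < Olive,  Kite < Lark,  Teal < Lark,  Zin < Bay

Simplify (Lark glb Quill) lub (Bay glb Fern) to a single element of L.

Teal

Lark ∧ Quill = Quill
Bay ∧ Fern = Fern
Quill ∨ Fern = Teal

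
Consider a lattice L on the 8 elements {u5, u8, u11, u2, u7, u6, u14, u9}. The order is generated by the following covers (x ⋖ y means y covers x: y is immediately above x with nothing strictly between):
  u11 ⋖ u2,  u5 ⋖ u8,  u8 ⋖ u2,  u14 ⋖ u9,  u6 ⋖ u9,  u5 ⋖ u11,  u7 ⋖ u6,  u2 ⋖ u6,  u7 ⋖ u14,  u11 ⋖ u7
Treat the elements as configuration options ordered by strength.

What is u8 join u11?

Common upper bounds of {u8, u11}: u2, u6, u9.
The least among these is u2.

u2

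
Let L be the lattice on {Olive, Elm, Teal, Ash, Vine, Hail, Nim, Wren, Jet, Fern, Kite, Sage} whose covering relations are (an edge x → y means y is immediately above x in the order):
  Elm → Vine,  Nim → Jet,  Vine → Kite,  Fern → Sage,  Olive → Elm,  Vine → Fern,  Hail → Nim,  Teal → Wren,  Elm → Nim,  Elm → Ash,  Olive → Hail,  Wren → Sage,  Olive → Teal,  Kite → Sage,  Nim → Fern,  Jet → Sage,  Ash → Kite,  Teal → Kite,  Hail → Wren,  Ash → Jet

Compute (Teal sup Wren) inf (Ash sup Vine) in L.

Teal ∨ Wren = Wren
Ash ∨ Vine = Kite
Wren ∧ Kite = Teal

Teal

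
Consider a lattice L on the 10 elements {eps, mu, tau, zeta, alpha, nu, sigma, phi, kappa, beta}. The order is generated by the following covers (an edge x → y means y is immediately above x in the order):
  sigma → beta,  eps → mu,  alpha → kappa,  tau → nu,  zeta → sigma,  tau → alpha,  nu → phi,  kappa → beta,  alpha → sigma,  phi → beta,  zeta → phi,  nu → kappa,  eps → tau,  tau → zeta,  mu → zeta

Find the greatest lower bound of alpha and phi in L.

tau

Common lower bounds of {alpha, phi}: eps, tau.
The greatest among these is tau.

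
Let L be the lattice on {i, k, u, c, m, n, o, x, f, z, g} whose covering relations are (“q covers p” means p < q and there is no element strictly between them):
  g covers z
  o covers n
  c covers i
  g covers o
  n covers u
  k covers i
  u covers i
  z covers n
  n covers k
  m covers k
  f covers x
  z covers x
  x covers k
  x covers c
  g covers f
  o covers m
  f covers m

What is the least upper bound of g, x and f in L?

Common upper bounds of {g, x, f}: g.
The least among these is g.

g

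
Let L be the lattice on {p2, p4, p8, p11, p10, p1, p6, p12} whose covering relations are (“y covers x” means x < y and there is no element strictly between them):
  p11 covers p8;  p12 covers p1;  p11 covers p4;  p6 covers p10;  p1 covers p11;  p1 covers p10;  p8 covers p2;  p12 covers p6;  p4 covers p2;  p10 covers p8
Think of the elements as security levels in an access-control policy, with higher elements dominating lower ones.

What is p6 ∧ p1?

Common lower bounds of {p6, p1}: p10, p2, p8.
The greatest among these is p10.

p10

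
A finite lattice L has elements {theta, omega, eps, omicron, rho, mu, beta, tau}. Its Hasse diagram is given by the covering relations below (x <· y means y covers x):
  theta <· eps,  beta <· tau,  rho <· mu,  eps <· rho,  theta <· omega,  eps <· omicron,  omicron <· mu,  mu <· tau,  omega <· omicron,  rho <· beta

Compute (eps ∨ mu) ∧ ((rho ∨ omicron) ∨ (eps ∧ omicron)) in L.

mu

eps ∨ mu = mu
rho ∨ omicron = mu
eps ∧ omicron = eps
mu ∨ eps = mu
mu ∧ mu = mu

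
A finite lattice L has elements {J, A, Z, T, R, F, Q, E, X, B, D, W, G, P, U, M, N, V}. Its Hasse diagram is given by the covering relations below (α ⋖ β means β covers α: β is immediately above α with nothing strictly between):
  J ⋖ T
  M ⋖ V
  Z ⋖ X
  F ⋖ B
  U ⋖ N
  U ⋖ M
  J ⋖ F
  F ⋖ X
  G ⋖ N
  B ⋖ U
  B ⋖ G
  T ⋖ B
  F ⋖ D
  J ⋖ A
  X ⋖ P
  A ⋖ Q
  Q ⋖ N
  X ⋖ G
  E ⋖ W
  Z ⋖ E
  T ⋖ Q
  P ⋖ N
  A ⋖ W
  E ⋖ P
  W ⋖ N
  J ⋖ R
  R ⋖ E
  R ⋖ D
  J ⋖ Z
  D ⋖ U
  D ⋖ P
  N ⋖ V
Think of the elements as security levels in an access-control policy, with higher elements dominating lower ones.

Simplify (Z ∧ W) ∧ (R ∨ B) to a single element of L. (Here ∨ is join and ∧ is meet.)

J

Z ∧ W = Z
R ∨ B = U
Z ∧ U = J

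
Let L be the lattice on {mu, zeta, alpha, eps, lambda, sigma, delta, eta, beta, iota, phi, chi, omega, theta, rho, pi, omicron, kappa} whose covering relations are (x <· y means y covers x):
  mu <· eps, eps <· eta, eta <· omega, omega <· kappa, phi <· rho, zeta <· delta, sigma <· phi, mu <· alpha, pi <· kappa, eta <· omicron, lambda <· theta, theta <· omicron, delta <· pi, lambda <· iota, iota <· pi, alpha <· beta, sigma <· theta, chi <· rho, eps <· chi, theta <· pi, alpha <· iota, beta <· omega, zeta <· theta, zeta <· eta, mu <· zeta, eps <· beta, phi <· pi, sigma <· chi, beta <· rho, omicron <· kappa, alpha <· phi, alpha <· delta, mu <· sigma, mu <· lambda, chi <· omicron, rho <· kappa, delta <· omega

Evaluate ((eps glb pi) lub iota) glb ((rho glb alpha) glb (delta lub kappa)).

eps ∧ pi = mu
mu ∨ iota = iota
rho ∧ alpha = alpha
delta ∨ kappa = kappa
alpha ∧ kappa = alpha
iota ∧ alpha = alpha

alpha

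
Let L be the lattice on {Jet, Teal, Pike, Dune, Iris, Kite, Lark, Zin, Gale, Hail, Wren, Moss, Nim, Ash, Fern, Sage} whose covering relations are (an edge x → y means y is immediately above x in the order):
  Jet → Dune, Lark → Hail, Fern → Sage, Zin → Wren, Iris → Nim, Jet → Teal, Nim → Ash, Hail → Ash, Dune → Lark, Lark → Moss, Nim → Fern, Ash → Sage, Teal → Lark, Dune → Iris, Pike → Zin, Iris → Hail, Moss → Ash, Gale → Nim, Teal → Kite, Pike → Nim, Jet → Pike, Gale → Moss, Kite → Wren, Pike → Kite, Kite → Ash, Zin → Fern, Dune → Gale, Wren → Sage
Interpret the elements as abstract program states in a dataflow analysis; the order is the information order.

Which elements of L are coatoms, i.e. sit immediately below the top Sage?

The coatoms are exactly the elements covered by Sage: Ash, Fern, Wren.

Ash, Fern, Wren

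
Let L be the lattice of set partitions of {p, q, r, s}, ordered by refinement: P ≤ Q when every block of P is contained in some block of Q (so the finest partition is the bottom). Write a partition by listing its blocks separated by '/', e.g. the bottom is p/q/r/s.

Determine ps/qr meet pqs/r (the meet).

ps/q/r

Common lower bounds of {ps/qr, pqs/r}: p/q/r/s, ps/q/r.
The greatest among these is ps/q/r.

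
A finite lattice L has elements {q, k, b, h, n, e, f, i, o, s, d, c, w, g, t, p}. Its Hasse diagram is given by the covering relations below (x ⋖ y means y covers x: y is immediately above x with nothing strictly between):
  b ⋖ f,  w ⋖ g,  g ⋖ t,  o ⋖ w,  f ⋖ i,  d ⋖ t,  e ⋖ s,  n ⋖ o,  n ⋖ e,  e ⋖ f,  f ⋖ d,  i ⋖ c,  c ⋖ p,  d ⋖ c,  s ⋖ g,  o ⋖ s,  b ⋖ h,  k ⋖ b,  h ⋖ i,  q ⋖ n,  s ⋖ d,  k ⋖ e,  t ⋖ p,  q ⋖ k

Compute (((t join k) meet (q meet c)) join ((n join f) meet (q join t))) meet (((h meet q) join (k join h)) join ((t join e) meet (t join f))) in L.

f

t ∨ k = t
q ∧ c = q
t ∧ q = q
n ∨ f = f
q ∨ t = t
f ∧ t = f
q ∨ f = f
h ∧ q = q
k ∨ h = h
q ∨ h = h
t ∨ e = t
t ∨ f = t
t ∧ t = t
h ∨ t = p
f ∧ p = f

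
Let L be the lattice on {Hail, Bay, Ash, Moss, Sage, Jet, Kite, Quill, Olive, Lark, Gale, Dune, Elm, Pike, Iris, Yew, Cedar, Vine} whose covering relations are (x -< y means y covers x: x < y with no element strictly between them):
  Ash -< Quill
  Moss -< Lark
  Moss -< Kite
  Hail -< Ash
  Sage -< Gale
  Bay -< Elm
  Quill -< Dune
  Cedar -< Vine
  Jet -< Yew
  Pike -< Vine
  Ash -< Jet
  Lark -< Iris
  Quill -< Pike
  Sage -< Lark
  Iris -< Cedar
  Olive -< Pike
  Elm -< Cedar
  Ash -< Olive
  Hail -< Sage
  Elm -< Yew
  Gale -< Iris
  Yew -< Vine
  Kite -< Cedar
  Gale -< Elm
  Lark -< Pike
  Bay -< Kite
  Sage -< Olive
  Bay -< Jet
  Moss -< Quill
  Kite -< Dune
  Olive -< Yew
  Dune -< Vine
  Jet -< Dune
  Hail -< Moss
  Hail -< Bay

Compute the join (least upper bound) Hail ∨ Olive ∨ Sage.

Olive

Common upper bounds of {Hail, Olive, Sage}: Olive, Pike, Vine, Yew.
The least among these is Olive.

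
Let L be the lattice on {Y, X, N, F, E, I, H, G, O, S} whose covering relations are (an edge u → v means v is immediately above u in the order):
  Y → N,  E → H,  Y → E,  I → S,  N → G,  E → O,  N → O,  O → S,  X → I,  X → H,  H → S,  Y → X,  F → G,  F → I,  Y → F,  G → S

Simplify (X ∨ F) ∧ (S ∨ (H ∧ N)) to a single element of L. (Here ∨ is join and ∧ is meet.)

X ∨ F = I
H ∧ N = Y
S ∨ Y = S
I ∧ S = I

I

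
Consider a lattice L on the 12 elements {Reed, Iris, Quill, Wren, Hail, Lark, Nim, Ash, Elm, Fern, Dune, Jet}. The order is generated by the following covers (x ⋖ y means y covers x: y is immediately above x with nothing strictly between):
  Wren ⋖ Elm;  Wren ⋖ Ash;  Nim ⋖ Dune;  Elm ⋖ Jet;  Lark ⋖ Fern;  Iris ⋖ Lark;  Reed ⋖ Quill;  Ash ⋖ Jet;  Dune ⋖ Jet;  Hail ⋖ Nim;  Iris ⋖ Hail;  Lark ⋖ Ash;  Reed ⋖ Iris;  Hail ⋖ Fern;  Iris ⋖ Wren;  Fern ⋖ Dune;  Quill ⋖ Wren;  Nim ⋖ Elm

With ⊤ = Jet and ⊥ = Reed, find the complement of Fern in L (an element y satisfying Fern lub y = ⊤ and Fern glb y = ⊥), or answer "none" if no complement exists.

Need y with Fern ∨ y = Jet and Fern ∧ y = Reed.
Checking each element gives: Quill.

Quill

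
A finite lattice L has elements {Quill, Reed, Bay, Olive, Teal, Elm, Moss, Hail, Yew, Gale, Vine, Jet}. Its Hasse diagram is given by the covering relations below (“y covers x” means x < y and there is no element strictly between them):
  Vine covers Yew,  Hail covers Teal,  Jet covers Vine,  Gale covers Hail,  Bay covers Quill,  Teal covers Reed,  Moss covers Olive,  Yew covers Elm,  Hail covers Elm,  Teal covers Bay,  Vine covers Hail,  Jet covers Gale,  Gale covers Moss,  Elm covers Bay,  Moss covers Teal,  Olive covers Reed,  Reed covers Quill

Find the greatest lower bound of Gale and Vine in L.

Hail

Common lower bounds of {Gale, Vine}: Bay, Elm, Hail, Quill, Reed, Teal.
The greatest among these is Hail.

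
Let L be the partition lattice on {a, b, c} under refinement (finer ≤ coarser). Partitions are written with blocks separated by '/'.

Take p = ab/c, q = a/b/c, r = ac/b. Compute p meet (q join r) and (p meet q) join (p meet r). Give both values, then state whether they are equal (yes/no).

q join r = ac/b, so p meet (q join r) = ab/c meet ac/b = a/b/c.
p meet q = a/b/c and p meet r = a/b/c, so (p meet q) join (p meet r) = a/b/c join a/b/c = a/b/c.
Equal: yes.

a/b/c; a/b/c; yes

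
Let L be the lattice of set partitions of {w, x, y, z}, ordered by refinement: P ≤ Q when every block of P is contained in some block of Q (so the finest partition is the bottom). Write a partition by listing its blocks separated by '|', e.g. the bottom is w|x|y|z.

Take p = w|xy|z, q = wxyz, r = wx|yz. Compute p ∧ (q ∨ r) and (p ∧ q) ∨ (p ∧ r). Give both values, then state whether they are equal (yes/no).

q ∨ r = wxyz, so p ∧ (q ∨ r) = w|xy|z ∧ wxyz = w|xy|z.
p ∧ q = w|xy|z and p ∧ r = w|x|y|z, so (p ∧ q) ∨ (p ∧ r) = w|xy|z ∨ w|x|y|z = w|xy|z.
Equal: yes.

w|xy|z; w|xy|z; yes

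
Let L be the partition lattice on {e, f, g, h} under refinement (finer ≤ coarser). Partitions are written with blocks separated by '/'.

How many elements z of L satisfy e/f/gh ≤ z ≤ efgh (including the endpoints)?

The interval [e/f/gh, efgh] = {e/f/gh, e/fgh, ef/gh, efgh, egh/f}, which has 5 elements.

5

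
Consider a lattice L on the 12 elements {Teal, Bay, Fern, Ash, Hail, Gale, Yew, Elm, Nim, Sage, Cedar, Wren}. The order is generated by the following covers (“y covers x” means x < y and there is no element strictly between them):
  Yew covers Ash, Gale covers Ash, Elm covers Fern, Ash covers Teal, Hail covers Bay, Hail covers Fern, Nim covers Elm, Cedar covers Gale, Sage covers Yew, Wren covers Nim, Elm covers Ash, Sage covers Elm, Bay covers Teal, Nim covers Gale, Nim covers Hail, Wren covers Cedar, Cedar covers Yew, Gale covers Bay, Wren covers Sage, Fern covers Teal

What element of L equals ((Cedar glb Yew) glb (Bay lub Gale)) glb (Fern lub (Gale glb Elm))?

Cedar ∧ Yew = Yew
Bay ∨ Gale = Gale
Yew ∧ Gale = Ash
Gale ∧ Elm = Ash
Fern ∨ Ash = Elm
Ash ∧ Elm = Ash

Ash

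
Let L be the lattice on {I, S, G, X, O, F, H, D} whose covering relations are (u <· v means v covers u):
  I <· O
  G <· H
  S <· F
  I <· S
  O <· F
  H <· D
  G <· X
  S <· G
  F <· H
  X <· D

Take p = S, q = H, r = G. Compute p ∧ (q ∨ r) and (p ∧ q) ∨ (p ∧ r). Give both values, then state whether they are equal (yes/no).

q ∨ r = H, so p ∧ (q ∨ r) = S ∧ H = S.
p ∧ q = S and p ∧ r = S, so (p ∧ q) ∨ (p ∧ r) = S ∨ S = S.
Equal: yes.

S; S; yes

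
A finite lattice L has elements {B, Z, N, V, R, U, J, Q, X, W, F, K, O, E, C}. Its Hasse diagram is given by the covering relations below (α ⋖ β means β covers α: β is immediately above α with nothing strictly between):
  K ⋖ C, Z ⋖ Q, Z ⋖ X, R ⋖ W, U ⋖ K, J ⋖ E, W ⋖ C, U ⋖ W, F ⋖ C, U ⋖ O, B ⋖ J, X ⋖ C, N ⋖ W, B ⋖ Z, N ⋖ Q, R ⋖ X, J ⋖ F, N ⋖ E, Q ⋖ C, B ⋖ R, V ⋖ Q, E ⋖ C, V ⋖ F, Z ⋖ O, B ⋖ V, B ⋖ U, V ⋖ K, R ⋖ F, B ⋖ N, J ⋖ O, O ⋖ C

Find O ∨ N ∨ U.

C

Common upper bounds of {O, N, U}: C.
The least among these is C.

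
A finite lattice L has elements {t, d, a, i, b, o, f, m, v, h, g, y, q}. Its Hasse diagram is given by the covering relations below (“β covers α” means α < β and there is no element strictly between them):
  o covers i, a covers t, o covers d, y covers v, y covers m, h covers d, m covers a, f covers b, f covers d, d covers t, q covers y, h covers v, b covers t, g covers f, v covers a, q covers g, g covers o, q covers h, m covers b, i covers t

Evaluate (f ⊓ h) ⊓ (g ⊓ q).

d

f ∧ h = d
g ∧ q = g
d ∧ g = d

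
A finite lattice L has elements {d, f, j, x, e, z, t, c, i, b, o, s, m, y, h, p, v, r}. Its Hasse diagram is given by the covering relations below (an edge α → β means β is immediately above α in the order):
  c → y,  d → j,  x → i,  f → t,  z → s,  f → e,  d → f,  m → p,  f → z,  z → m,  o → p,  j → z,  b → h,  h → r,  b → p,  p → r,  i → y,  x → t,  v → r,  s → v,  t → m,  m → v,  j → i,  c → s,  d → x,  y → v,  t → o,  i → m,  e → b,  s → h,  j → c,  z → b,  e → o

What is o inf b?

e

Common lower bounds of {o, b}: d, e, f.
The greatest among these is e.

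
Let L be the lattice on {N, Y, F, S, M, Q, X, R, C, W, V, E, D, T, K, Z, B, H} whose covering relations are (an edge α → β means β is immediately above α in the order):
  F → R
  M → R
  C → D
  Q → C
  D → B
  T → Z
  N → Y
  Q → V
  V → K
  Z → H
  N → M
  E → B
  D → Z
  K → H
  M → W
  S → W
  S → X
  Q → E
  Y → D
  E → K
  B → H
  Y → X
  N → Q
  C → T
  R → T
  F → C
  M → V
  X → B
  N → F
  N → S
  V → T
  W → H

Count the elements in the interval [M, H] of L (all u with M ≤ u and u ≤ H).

8

The interval [M, H] = {H, K, M, R, T, V, W, Z}, which has 8 elements.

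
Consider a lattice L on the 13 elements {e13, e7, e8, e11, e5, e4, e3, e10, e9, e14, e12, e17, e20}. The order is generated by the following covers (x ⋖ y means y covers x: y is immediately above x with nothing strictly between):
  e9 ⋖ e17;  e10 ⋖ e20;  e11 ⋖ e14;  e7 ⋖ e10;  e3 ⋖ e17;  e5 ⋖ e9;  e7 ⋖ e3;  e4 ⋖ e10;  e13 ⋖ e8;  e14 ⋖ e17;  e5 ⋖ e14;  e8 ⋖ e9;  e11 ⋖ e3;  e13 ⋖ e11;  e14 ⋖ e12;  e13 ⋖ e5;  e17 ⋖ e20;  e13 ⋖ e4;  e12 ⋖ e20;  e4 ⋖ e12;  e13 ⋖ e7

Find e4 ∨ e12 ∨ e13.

Common upper bounds of {e4, e12, e13}: e12, e20.
The least among these is e12.

e12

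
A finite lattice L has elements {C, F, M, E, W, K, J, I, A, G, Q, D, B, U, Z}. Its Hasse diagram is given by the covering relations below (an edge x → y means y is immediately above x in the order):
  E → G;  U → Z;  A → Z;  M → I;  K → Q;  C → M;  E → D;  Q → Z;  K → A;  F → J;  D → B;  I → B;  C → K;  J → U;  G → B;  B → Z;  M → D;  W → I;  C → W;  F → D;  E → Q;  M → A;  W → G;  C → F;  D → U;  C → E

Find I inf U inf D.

Common lower bounds of {I, U, D}: C, M.
The greatest among these is M.

M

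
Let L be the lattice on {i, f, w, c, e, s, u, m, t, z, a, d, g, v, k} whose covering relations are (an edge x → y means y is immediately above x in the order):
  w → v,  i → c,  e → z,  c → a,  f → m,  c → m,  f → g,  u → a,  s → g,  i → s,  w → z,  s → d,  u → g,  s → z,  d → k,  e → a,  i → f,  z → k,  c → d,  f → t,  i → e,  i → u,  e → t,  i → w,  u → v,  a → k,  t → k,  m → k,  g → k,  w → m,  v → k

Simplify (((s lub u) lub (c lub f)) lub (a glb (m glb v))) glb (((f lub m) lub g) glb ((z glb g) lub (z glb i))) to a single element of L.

s

s ∨ u = g
c ∨ f = m
g ∨ m = k
m ∧ v = w
a ∧ w = i
k ∨ i = k
f ∨ m = m
m ∨ g = k
z ∧ g = s
z ∧ i = i
s ∨ i = s
k ∧ s = s
k ∧ s = s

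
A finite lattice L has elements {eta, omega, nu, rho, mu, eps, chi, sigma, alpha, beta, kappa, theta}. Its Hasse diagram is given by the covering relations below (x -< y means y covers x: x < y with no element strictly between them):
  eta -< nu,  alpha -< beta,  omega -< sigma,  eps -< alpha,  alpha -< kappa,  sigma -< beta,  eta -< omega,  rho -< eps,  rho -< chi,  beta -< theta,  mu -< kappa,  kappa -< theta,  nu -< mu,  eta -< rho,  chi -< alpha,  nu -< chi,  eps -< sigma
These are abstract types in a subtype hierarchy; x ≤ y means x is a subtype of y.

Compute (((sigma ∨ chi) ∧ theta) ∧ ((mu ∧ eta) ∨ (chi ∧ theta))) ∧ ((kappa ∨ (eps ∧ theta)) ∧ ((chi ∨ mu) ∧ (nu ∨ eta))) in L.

nu

sigma ∨ chi = beta
beta ∧ theta = beta
mu ∧ eta = eta
chi ∧ theta = chi
eta ∨ chi = chi
beta ∧ chi = chi
eps ∧ theta = eps
kappa ∨ eps = kappa
chi ∨ mu = kappa
nu ∨ eta = nu
kappa ∧ nu = nu
kappa ∧ nu = nu
chi ∧ nu = nu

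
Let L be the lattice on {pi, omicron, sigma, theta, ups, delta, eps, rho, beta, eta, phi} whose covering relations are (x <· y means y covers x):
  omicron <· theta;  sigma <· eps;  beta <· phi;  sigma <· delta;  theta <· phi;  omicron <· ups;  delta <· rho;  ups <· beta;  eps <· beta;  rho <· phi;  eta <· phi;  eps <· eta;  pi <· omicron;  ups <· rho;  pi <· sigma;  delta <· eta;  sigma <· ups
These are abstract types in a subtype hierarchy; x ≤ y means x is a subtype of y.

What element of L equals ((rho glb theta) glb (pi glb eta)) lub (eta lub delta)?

eta

rho ∧ theta = omicron
pi ∧ eta = pi
omicron ∧ pi = pi
eta ∨ delta = eta
pi ∨ eta = eta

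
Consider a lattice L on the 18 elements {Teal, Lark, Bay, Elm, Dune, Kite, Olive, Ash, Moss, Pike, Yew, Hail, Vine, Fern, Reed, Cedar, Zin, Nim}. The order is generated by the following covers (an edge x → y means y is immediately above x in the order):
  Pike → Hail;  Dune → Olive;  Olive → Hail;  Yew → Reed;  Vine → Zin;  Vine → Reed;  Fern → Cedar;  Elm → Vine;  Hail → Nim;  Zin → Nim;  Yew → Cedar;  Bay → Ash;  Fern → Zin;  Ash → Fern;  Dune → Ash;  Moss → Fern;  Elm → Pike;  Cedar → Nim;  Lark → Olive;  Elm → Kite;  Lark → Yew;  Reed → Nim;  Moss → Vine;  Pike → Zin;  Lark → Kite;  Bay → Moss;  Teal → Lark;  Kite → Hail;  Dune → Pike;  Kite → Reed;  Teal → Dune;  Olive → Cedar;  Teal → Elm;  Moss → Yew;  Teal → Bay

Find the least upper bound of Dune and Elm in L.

Common upper bounds of {Dune, Elm}: Hail, Nim, Pike, Zin.
The least among these is Pike.

Pike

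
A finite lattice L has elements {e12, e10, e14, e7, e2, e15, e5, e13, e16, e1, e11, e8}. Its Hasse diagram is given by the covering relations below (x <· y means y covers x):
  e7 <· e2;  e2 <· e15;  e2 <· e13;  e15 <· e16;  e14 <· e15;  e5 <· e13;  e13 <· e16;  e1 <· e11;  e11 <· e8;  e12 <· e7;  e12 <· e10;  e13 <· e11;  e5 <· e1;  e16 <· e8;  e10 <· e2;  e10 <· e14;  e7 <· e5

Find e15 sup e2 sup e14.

e15

Common upper bounds of {e15, e2, e14}: e15, e16, e8.
The least among these is e15.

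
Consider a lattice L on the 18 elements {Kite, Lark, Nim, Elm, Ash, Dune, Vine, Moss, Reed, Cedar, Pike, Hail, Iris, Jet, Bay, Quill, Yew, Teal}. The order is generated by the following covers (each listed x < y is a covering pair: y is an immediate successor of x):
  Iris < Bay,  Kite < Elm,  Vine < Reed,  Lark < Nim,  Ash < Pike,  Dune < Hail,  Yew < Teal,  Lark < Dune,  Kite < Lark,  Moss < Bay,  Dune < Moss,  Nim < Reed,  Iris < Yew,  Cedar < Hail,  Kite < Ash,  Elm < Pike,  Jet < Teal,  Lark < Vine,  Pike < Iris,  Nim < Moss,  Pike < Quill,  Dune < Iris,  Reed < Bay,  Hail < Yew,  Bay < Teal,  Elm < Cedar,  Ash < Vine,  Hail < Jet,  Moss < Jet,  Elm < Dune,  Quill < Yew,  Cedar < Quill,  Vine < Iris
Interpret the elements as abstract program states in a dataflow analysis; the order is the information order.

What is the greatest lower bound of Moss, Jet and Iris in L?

Dune

Common lower bounds of {Moss, Jet, Iris}: Dune, Elm, Kite, Lark.
The greatest among these is Dune.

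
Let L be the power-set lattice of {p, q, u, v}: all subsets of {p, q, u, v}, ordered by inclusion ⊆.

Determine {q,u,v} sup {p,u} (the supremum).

{p,q,u,v}

Common upper bounds of {{q,u,v}, {p,u}}: {p,q,u,v}.
The least among these is {p,q,u,v}.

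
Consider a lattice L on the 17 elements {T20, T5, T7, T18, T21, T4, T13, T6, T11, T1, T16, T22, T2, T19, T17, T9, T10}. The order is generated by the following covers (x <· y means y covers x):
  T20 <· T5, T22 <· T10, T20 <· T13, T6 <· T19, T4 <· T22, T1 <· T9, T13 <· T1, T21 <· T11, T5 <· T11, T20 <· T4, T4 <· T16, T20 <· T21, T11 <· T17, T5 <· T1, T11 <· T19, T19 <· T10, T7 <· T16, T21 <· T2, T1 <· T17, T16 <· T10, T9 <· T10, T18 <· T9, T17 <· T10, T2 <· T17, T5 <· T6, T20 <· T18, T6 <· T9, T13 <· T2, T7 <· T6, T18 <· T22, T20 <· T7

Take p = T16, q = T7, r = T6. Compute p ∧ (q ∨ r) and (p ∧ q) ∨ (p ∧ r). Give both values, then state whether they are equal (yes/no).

T7; T7; yes

q ∨ r = T6, so p ∧ (q ∨ r) = T16 ∧ T6 = T7.
p ∧ q = T7 and p ∧ r = T7, so (p ∧ q) ∨ (p ∧ r) = T7 ∨ T7 = T7.
Equal: yes.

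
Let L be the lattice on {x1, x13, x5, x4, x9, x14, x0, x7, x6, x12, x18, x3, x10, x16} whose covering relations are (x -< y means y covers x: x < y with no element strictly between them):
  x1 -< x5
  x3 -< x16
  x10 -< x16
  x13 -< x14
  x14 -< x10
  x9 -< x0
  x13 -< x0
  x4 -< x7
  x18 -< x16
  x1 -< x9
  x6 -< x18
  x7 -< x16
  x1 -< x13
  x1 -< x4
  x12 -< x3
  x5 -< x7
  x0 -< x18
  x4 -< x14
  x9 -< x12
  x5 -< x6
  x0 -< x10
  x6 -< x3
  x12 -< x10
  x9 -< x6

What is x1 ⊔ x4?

x4

Common upper bounds of {x1, x4}: x10, x14, x16, x4, x7.
The least among these is x4.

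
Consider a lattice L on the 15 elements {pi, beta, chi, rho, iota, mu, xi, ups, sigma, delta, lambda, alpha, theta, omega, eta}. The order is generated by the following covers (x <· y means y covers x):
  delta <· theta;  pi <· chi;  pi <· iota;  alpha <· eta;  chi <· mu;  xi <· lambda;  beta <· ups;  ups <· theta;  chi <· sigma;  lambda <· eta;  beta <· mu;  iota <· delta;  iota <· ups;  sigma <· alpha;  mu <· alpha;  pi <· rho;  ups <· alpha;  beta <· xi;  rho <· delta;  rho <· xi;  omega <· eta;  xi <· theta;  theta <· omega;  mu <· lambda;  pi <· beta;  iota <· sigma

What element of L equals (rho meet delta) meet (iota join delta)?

rho

rho ∧ delta = rho
iota ∨ delta = delta
rho ∧ delta = rho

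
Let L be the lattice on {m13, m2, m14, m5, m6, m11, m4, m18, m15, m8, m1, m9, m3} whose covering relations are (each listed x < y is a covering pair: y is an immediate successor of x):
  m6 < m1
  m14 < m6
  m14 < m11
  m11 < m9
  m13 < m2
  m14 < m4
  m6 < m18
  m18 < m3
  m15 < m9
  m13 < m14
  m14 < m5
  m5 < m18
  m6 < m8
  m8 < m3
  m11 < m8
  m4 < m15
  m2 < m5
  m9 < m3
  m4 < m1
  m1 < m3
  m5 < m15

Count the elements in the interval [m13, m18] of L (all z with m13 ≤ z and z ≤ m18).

6

The interval [m13, m18] = {m13, m14, m18, m2, m5, m6}, which has 6 elements.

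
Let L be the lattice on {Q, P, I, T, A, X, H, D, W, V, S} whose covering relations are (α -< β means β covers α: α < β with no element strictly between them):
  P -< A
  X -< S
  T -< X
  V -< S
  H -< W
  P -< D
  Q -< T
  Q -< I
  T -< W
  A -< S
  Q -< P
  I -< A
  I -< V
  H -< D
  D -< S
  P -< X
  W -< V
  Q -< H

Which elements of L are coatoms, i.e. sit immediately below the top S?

A, D, V, X

The coatoms are exactly the elements covered by S: A, D, V, X.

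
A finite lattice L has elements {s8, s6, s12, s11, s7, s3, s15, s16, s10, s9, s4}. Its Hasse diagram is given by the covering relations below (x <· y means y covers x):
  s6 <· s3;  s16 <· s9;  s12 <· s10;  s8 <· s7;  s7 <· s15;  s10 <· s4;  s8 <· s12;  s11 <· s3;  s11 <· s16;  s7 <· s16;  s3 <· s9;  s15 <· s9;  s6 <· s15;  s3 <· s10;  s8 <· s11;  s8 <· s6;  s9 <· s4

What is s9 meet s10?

s3

Common lower bounds of {s9, s10}: s11, s3, s6, s8.
The greatest among these is s3.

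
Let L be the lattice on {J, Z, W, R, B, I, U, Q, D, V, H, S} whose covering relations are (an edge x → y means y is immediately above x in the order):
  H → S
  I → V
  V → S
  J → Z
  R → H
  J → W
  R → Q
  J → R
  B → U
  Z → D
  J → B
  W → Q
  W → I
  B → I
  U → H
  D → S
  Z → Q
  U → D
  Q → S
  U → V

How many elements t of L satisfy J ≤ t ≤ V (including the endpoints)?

The interval [J, V] = {B, I, J, U, V, W}, which has 6 elements.

6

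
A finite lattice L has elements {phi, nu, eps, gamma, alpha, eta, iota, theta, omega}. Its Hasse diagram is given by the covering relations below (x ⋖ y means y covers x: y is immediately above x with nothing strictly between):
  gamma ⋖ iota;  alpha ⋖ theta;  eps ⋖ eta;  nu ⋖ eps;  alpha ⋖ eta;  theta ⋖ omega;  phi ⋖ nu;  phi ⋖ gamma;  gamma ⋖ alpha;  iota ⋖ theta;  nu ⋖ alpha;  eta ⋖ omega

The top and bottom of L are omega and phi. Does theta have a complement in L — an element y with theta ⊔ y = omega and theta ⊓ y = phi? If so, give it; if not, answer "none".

none

For every candidate y, either theta ∨ y ≠ omega or theta ∧ y ≠ phi; no complement exists.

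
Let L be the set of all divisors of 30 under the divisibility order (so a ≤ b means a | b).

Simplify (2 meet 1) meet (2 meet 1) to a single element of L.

2 ∧ 1 = 1
2 ∧ 1 = 1
1 ∧ 1 = 1

1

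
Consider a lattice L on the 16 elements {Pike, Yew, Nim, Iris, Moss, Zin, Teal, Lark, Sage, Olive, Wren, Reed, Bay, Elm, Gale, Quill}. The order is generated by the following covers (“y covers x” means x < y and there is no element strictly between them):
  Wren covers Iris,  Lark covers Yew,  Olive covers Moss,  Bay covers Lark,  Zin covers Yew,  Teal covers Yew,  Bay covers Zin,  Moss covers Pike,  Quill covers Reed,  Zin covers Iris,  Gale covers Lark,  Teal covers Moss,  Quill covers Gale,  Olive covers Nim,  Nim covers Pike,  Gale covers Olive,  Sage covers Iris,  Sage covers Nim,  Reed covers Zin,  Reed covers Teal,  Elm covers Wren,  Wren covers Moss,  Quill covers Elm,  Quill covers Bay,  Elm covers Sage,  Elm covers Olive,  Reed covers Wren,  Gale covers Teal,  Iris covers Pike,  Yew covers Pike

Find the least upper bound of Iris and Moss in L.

Wren

Common upper bounds of {Iris, Moss}: Elm, Quill, Reed, Wren.
The least among these is Wren.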